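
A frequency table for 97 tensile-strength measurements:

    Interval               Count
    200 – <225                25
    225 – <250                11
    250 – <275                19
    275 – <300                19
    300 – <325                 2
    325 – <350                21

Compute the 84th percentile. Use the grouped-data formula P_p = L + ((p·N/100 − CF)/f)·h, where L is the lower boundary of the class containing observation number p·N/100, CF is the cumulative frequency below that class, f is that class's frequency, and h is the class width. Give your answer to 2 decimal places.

331.52

N = 97; target position k = 84/100 · 97 = 81.48.
Cumulative frequencies: 25, 36, 55, 74, 76, 97.
Observation 81.48 falls in the class 325 – <350.
L = 325, CF = 76, f = 21, h = 25.
P84 = 325 + ((81.48 − 76)/21)·25 = 325 + 6.52381 = 331.524.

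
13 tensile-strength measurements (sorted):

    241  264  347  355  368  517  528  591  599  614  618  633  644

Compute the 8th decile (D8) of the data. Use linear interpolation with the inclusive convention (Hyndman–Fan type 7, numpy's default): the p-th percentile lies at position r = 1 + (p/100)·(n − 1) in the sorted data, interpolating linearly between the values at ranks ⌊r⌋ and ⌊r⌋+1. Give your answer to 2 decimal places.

616.40

n = 13.
r = 1 + (80/100)·(13 − 1) = 1 + 9.6 = 10.6.
Rank 10 is 614 and rank 11 is 618.
Interpolate: 614 + 0.6·(618 − 614) = 614 + 0.6·4 = 616.4.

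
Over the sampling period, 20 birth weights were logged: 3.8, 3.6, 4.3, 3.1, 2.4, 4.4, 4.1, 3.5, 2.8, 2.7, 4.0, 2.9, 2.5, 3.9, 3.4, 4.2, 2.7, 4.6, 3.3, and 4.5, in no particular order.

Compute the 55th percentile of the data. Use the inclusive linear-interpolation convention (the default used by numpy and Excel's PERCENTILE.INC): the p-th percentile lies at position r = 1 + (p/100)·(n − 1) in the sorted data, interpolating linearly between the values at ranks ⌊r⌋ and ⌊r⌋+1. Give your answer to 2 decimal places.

Sorted: 2.4, 2.5, 2.7, 2.7, 2.8, 2.9, 3.1, 3.3, 3.4, 3.5, 3.6, 3.8, 3.9, 4.0, 4.1, 4.2, 4.3, 4.4, 4.5, 4.6.
n = 20.
r = 1 + (55/100)·(20 − 1) = 1 + 10.45 = 11.45.
Rank 11 is 3.6 and rank 12 is 3.8.
Interpolate: 3.6 + 0.45·(3.8 − 3.6) = 3.6 + 0.45·0.2 = 3.69.

3.69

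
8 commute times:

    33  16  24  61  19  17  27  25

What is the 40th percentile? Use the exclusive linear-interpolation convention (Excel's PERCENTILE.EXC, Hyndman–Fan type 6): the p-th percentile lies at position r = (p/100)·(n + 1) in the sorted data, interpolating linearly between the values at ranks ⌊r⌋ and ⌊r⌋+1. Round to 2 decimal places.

Sorted: 16, 17, 19, 24, 25, 27, 33, 61.
n = 8.
r = (40/100)·(8 + 1) = 3.6.
Rank 3 is 19 and rank 4 is 24.
Interpolate: 19 + 0.6·(24 − 19) = 19 + 0.6·5 = 22.

22.00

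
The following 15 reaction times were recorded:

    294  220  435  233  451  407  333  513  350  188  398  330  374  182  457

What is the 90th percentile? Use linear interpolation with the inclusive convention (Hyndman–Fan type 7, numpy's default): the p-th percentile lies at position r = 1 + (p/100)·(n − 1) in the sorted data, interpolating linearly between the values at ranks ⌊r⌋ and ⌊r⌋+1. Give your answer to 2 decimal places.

454.60

Sorted: 182, 188, 220, 233, 294, 330, 333, 350, 374, 398, 407, 435, 451, 457, 513.
n = 15.
r = 1 + (90/100)·(15 − 1) = 1 + 12.6 = 13.6.
Rank 13 is 451 and rank 14 is 457.
Interpolate: 451 + 0.6·(457 − 451) = 451 + 0.6·6 = 454.6.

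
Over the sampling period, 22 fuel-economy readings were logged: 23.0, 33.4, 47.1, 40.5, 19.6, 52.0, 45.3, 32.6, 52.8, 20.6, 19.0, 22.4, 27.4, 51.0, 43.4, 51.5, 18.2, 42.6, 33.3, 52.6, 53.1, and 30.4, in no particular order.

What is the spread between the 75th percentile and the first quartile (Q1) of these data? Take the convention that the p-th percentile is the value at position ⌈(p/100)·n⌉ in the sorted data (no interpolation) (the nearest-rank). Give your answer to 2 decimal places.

Sorted: 18.2, 19.0, 19.6, 20.6, 22.4, 23.0, 27.4, 30.4, 32.6, 33.3, 33.4, 40.5, 42.6, 43.4, 45.3, 47.1, 51.0, 51.5, 52.0, 52.6, 52.8, 53.1.
n = 22.
P25: rank ⌈25/100·22⌉ = 6 → 23.
P75: rank ⌈75/100·22⌉ = 17 → 51.
Difference: 51 − 23 = 28.

28.00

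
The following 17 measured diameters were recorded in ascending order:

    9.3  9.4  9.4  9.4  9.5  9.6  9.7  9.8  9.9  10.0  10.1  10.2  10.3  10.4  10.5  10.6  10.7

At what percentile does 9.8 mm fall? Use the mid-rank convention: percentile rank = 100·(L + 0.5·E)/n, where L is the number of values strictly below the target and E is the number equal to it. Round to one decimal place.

44.1

Count below 9.8: L = 7; count equal: E = 1; n = 17.
Percentile rank = 100·(7 + 0.5·1)/17 = 100·7.5/17 = 44.12.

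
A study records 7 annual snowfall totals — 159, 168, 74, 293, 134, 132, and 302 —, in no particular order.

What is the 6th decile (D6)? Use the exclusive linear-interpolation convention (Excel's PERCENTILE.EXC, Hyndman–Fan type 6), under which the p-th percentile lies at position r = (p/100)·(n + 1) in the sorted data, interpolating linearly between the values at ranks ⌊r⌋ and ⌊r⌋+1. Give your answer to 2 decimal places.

166.20

Sorted: 74, 132, 134, 159, 168, 293, 302.
n = 7.
r = (60/100)·(7 + 1) = 4.8.
Rank 4 is 159 and rank 5 is 168.
Interpolate: 159 + 0.8·(168 − 159) = 159 + 0.8·9 = 166.2.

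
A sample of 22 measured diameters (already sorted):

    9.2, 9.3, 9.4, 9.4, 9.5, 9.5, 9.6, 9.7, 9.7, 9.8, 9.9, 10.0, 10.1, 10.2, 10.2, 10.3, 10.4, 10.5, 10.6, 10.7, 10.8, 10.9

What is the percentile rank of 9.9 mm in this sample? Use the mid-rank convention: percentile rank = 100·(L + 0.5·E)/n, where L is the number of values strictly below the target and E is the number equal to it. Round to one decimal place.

Count below 9.9: L = 10; count equal: E = 1; n = 22.
Percentile rank = 100·(10 + 0.5·1)/22 = 100·10.5/22 = 47.73.

47.7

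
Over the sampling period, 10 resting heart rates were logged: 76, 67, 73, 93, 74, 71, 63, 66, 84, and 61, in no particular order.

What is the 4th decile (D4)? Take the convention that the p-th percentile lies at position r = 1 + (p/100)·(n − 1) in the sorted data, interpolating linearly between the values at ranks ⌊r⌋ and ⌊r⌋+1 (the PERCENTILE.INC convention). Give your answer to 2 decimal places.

Sorted: 61, 63, 66, 67, 71, 73, 74, 76, 84, 93.
n = 10.
r = 1 + (40/100)·(10 − 1) = 1 + 3.6 = 4.6.
Rank 4 is 67 and rank 5 is 71.
Interpolate: 67 + 0.6·(71 − 67) = 67 + 0.6·4 = 69.4.

69.40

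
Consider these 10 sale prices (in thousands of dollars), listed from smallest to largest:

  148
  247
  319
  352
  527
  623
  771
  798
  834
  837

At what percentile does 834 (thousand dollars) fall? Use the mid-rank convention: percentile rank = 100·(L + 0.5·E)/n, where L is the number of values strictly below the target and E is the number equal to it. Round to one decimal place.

85.0

Count below 834: L = 8; count equal: E = 1; n = 10.
Percentile rank = 100·(8 + 0.5·1)/10 = 100·8.5/10 = 85.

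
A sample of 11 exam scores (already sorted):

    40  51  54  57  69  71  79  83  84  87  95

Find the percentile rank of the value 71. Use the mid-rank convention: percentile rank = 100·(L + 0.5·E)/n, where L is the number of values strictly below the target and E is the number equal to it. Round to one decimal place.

Count below 71: L = 5; count equal: E = 1; n = 11.
Percentile rank = 100·(5 + 0.5·1)/11 = 100·5.5/11 = 50.

50.0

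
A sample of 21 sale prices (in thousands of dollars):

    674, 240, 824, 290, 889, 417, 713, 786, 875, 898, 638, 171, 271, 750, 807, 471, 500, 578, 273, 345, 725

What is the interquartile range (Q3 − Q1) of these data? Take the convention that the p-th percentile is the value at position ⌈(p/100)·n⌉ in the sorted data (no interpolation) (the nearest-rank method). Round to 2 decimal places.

441.00

Sorted: 171, 240, 271, 273, 290, 345, 417, 471, 500, 578, 638, 674, 713, 725, 750, 786, 807, 824, 875, 889, 898.
n = 21.
P25: rank ⌈25/100·21⌉ = 6 → 345.
P75: rank ⌈75/100·21⌉ = 16 → 786.
Difference: 786 − 345 = 441.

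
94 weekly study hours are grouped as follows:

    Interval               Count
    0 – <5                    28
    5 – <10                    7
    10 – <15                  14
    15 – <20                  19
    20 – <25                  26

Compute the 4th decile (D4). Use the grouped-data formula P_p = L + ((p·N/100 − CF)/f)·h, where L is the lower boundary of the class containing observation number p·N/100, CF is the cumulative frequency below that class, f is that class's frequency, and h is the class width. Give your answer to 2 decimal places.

N = 94; target position k = 40/100 · 94 = 37.6.
Cumulative frequencies: 28, 35, 49, 68, 94.
Observation 37.6 falls in the class 10 – <15.
L = 10, CF = 35, f = 14, h = 5.
P40 = 10 + ((37.6 − 35)/14)·5 = 10 + 0.928571 = 10.9286.

10.93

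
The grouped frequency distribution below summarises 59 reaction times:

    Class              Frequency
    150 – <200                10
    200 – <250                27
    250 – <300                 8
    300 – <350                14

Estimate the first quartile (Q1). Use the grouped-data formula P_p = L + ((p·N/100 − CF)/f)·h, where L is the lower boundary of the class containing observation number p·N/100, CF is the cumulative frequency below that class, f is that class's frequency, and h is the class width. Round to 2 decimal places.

208.80

N = 59; target position k = 25/100 · 59 = 14.75.
Cumulative frequencies: 10, 37, 45, 59.
Observation 14.75 falls in the class 200 – <250.
L = 200, CF = 10, f = 27, h = 50.
P25 = 200 + ((14.75 − 10)/27)·50 = 200 + 8.7963 = 208.796.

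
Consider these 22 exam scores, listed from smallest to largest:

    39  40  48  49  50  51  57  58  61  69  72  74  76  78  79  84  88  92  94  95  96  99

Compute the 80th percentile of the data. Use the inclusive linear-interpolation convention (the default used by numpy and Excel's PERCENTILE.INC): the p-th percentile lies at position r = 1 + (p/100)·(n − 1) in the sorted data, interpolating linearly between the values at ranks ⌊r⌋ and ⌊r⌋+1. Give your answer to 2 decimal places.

91.20

n = 22.
r = 1 + (80/100)·(22 − 1) = 1 + 16.8 = 17.8.
Rank 17 is 88 and rank 18 is 92.
Interpolate: 88 + 0.8·(92 − 88) = 88 + 0.8·4 = 91.2.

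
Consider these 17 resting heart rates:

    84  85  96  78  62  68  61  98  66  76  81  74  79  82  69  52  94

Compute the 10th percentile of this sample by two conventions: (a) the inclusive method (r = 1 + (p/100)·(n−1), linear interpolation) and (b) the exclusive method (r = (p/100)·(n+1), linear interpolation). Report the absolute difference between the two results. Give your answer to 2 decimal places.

2.40

Sorted: 52, 61, 62, 66, 68, 69, 74, 76, 78, 79, 81, 82, 84, 85, 94, 96, 98.
n = 17.
(a) r = 2.6; between ranks 2 (61) and 3 (62): 61.6.
(b) r = 1.8; between ranks 1 (52) and 2 (61): 59.2.
|61.6 − 59.2| = 2.4.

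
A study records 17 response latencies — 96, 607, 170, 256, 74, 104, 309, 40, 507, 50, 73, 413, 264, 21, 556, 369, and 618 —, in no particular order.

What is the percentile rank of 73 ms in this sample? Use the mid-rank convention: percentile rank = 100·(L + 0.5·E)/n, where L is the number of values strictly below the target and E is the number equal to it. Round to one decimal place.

Sorted: 21, 40, 50, 73, 74, 96, 104, 170, 256, 264, 309, 369, 413, 507, 556, 607, 618.
Count below 73: L = 3; count equal: E = 1; n = 17.
Percentile rank = 100·(3 + 0.5·1)/17 = 100·3.5/17 = 20.59.

20.6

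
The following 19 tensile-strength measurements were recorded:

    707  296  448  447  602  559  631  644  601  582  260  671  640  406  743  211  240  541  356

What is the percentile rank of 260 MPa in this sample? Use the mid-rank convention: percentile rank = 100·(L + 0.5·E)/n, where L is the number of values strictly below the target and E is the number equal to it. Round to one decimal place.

Sorted: 211, 240, 260, 296, 356, 406, 447, 448, 541, 559, 582, 601, 602, 631, 640, 644, 671, 707, 743.
Count below 260: L = 2; count equal: E = 1; n = 19.
Percentile rank = 100·(2 + 0.5·1)/19 = 100·2.5/19 = 13.16.

13.2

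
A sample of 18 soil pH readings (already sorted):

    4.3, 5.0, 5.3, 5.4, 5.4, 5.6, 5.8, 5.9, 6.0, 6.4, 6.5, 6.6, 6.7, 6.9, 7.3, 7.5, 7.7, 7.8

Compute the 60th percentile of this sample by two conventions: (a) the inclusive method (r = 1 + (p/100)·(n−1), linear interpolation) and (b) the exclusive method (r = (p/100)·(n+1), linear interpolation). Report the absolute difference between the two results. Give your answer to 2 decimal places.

0.02

n = 18.
(a) r = 11.2; between ranks 11 (6.5) and 12 (6.6): 6.52.
(b) r = 11.4; between ranks 11 (6.5) and 12 (6.6): 6.54.
|6.52 − 6.54| = 0.02.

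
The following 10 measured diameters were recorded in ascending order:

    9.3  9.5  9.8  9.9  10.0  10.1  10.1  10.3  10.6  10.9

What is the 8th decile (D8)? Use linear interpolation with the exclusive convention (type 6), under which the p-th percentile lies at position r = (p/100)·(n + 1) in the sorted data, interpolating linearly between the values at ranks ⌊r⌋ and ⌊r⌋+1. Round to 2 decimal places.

10.54

n = 10.
r = (80/100)·(10 + 1) = 8.8.
Rank 8 is 10.3 and rank 9 is 10.6.
Interpolate: 10.3 + 0.8·(10.6 − 10.3) = 10.3 + 0.8·0.3 = 10.54.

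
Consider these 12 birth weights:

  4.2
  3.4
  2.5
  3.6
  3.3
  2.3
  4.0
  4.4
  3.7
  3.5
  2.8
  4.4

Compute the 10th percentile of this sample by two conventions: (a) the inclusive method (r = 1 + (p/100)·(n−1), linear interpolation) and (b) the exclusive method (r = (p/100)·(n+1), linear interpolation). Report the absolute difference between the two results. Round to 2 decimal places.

0.17

Sorted: 2.3, 2.5, 2.8, 3.3, 3.4, 3.5, 3.6, 3.7, 4.0, 4.2, 4.4, 4.4.
n = 12.
(a) r = 2.1; between ranks 2 (2.5) and 3 (2.8): 2.53.
(b) r = 1.3; between ranks 1 (2.3) and 2 (2.5): 2.36.
|2.53 − 2.36| = 0.17.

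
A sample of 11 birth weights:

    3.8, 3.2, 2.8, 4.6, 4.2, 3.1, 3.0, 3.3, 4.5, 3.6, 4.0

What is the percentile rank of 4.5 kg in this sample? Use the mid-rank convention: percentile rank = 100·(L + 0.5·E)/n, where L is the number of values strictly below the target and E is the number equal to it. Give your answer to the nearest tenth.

86.4

Sorted: 2.8, 3.0, 3.1, 3.2, 3.3, 3.6, 3.8, 4.0, 4.2, 4.5, 4.6.
Count below 4.5: L = 9; count equal: E = 1; n = 11.
Percentile rank = 100·(9 + 0.5·1)/11 = 100·9.5/11 = 86.36.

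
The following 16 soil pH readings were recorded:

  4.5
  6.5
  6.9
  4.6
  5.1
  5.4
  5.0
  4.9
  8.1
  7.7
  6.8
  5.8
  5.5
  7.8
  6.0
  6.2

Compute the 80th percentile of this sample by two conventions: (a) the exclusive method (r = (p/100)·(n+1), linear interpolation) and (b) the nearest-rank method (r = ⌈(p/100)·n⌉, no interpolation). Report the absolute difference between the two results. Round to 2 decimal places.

Sorted: 4.5, 4.6, 4.9, 5.0, 5.1, 5.4, 5.5, 5.8, 6.0, 6.2, 6.5, 6.8, 6.9, 7.7, 7.8, 8.1.
n = 16.
(a) r = 13.6; between ranks 13 (6.9) and 14 (7.7): 7.38.
(b) the nearest-rank method: rank 13 → 6.9.
|7.38 − 6.9| = 0.48.

0.48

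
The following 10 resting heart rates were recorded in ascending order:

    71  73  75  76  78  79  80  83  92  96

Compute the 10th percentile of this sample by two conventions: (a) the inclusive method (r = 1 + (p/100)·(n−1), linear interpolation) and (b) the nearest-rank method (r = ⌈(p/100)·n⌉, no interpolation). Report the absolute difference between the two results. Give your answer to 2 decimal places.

n = 10.
(a) r = 1.9; between ranks 1 (71) and 2 (73): 72.8.
(b) the nearest-rank method: rank 1 → 71.
|72.8 − 71| = 1.8.

1.80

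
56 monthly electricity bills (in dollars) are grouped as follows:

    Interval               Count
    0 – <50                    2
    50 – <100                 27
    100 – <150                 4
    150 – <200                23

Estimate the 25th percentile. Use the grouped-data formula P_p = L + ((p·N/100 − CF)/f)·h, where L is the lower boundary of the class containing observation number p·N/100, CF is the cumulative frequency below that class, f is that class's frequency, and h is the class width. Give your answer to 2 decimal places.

72.22

N = 56; target position k = 25/100 · 56 = 14.
Cumulative frequencies: 2, 29, 33, 56.
Observation 14 falls in the class 50 – <100.
L = 50, CF = 2, f = 27, h = 50.
P25 = 50 + ((14 − 2)/27)·50 = 50 + 22.2222 = 72.2222.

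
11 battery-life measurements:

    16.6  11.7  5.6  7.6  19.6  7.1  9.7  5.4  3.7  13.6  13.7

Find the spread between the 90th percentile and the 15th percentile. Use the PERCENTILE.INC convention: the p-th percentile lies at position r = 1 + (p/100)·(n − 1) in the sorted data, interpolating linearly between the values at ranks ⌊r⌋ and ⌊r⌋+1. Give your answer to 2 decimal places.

Sorted: 3.7, 5.4, 5.6, 7.1, 7.6, 9.7, 11.7, 13.6, 13.7, 16.6, 19.6.
n = 11.
P15: r = 2.5; ranks 2–3 are 5.4, 5.6; interpolating gives 5.5.
P90: r = 10 (integer) → 16.6.
Difference: 16.6 − 5.5 = 11.1.

11.10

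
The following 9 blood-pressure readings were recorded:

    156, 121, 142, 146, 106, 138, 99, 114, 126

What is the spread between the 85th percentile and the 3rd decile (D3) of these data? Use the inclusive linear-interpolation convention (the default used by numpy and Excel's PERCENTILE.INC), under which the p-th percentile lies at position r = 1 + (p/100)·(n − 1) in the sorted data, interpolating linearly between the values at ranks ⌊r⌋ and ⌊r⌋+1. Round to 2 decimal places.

Sorted: 99, 106, 114, 121, 126, 138, 142, 146, 156.
n = 9.
P30: r = 3.4; ranks 3–4 are 114, 121; interpolating gives 116.8.
P85: r = 7.8; ranks 7–8 are 142, 146; interpolating gives 145.2.
Difference: 145.2 − 116.8 = 28.4.

28.40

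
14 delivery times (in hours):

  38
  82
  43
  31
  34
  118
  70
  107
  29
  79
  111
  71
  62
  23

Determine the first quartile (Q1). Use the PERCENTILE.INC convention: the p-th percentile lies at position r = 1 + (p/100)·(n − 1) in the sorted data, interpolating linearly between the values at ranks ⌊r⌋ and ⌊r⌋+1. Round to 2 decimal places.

Sorted: 23, 29, 31, 34, 38, 43, 62, 70, 71, 79, 82, 107, 111, 118.
n = 14.
r = 1 + (25/100)·(14 − 1) = 1 + 3.25 = 4.25.
Rank 4 is 34 and rank 5 is 38.
Interpolate: 34 + 0.25·(38 − 34) = 34 + 0.25·4 = 35.

35.00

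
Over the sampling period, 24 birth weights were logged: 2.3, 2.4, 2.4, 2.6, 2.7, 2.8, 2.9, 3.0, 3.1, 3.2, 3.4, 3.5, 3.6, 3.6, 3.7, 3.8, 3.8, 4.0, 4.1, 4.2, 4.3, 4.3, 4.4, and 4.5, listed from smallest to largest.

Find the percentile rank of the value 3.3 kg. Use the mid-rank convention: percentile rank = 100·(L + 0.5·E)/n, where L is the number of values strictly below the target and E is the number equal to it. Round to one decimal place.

Count below 3.3: L = 10; count equal: E = 0; n = 24.
Percentile rank = 100·(10 + 0.5·0)/24 = 100·10/24 = 41.67.

41.7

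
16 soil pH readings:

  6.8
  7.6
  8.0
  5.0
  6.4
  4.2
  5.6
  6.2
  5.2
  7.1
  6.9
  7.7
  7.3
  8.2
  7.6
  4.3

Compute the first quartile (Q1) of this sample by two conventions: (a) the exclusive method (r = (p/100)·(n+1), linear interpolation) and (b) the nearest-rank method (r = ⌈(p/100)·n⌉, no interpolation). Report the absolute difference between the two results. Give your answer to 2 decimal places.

0.10

Sorted: 4.2, 4.3, 5.0, 5.2, 5.6, 6.2, 6.4, 6.8, 6.9, 7.1, 7.3, 7.6, 7.6, 7.7, 8.0, 8.2.
n = 16.
(a) r = 4.25; between ranks 4 (5.2) and 5 (5.6): 5.3.
(b) the nearest-rank method: rank 4 → 5.2.
|5.3 − 5.2| = 0.1.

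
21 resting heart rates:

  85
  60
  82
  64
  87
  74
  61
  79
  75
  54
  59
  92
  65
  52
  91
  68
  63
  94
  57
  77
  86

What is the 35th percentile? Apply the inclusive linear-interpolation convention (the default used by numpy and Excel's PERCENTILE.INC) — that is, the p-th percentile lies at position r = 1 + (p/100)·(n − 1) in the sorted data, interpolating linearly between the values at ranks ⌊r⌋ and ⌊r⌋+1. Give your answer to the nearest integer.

64

Sorted: 52, 54, 57, 59, 60, 61, 63, 64, 65, 68, 74, 75, 77, 79, 82, 85, 86, 87, 91, 92, 94.
n = 21.
r = 1 + (35/100)·(21 − 1) = 1 + 7 = 8.
r is an integer, so P35 is the value at rank 8: 64.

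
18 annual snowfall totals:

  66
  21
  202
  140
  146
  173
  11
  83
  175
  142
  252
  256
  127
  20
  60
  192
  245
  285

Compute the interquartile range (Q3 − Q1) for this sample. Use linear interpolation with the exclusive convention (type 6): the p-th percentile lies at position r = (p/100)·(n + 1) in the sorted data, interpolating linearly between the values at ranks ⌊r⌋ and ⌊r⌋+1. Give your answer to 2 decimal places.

Sorted: 11, 20, 21, 60, 66, 83, 127, 140, 142, 146, 173, 175, 192, 202, 245, 252, 256, 285.
n = 18.
P25: r = 4.75; ranks 4–5 are 60, 66; interpolating gives 64.5.
P75: r = 14.25; ranks 14–15 are 202, 245; interpolating gives 212.75.
Difference: 212.75 − 64.5 = 148.25.

148.25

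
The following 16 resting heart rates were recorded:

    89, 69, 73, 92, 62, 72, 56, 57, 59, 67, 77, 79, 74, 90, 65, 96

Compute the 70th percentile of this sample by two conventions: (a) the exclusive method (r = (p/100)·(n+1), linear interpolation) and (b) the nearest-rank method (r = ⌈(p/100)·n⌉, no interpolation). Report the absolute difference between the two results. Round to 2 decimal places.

0.20

Sorted: 56, 57, 59, 62, 65, 67, 69, 72, 73, 74, 77, 79, 89, 90, 92, 96.
n = 16.
(a) r = 11.9; between ranks 11 (77) and 12 (79): 78.8.
(b) the nearest-rank method: rank 12 → 79.
|78.8 − 79| = 0.2.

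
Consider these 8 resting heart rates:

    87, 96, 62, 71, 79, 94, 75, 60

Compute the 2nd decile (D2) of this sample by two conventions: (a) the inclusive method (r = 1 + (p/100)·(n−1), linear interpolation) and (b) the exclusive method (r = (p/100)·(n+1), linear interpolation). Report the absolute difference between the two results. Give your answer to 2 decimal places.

4.00

Sorted: 60, 62, 71, 75, 79, 87, 94, 96.
n = 8.
(a) r = 2.4; between ranks 2 (62) and 3 (71): 65.6.
(b) r = 1.8; between ranks 1 (60) and 2 (62): 61.6.
|65.6 − 61.6| = 4.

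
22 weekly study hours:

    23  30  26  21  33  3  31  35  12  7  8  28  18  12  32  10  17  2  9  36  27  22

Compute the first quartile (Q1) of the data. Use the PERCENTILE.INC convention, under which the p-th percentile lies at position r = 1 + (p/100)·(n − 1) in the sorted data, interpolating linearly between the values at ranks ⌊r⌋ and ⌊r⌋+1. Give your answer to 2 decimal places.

10.50

Sorted: 2, 3, 7, 8, 9, 10, 12, 12, 17, 18, 21, 22, 23, 26, 27, 28, 30, 31, 32, 33, 35, 36.
n = 22.
r = 1 + (25/100)·(22 − 1) = 1 + 5.25 = 6.25.
Rank 6 is 10 and rank 7 is 12.
Interpolate: 10 + 0.25·(12 − 10) = 10 + 0.25·2 = 10.5.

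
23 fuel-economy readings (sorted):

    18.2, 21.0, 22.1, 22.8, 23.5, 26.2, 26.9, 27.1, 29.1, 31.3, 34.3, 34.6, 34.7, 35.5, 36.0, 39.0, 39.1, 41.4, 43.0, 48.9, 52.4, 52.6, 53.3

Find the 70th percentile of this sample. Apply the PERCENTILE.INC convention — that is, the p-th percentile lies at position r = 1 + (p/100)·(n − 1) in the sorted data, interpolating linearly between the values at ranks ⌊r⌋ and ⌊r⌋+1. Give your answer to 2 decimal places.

39.04

n = 23.
r = 1 + (70/100)·(23 − 1) = 1 + 15.4 = 16.4.
Rank 16 is 39.0 and rank 17 is 39.1.
Interpolate: 39.0 + 0.4·(39.1 − 39.0) = 39.0 + 0.4·0.1 = 39.04.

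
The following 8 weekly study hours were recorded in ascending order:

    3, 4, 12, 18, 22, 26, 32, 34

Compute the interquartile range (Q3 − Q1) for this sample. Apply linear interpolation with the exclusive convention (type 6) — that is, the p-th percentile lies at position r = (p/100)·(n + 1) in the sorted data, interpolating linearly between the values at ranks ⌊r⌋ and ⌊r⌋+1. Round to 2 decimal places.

n = 8.
P25: r = 2.25; ranks 2–3 are 4, 12; interpolating gives 6.
P75: r = 6.75; ranks 6–7 are 26, 32; interpolating gives 30.5.
Difference: 30.5 − 6 = 24.5.

24.50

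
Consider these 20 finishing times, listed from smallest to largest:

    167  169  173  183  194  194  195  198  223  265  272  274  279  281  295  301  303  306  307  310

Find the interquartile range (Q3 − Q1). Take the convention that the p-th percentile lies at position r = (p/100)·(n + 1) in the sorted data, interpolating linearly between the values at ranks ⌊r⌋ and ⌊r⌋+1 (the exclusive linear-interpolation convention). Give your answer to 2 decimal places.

n = 20.
P25: r = 5.25; ranks 5–6 are 194, 194; interpolating gives 194.
P75: r = 15.75; ranks 15–16 are 295, 301; interpolating gives 299.5.
Difference: 299.5 − 194 = 105.5.

105.50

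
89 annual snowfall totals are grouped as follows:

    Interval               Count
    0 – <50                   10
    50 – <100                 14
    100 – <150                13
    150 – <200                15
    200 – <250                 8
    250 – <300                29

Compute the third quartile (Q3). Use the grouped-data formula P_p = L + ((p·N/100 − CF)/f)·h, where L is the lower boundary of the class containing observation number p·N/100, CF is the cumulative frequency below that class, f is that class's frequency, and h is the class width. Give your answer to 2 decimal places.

N = 89; target position k = 75/100 · 89 = 66.75.
Cumulative frequencies: 10, 24, 37, 52, 60, 89.
Observation 66.75 falls in the class 250 – <300.
L = 250, CF = 60, f = 29, h = 50.
P75 = 250 + ((66.75 − 60)/29)·50 = 250 + 11.6379 = 261.638.

261.64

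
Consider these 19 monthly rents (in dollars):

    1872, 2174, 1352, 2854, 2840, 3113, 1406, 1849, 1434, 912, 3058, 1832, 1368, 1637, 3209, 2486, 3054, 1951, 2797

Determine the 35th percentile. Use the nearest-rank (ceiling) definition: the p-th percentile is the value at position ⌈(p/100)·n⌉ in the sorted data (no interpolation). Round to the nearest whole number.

1832

Sorted: 912, 1352, 1368, 1406, 1434, 1637, 1832, 1849, 1872, 1951, 2174, 2486, 2797, 2840, 2854, 3054, 3058, 3113, 3209.
n = 19.
Position = ⌈35/100 · 19⌉ = ⌈6.65⌉ = 7.
The value at rank 7 is 1832.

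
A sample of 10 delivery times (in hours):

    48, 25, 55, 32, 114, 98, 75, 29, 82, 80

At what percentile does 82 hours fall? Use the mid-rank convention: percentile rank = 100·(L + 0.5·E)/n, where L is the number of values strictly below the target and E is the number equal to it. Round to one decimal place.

Sorted: 25, 29, 32, 48, 55, 75, 80, 82, 98, 114.
Count below 82: L = 7; count equal: E = 1; n = 10.
Percentile rank = 100·(7 + 0.5·1)/10 = 100·7.5/10 = 75.

75.0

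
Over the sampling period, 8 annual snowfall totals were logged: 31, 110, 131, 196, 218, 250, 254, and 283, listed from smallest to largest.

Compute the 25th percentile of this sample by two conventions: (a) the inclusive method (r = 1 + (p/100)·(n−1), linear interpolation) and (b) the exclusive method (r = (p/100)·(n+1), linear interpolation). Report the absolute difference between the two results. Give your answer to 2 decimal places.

n = 8.
(a) r = 2.75; between ranks 2 (110) and 3 (131): 125.75.
(b) r = 2.25; between ranks 2 (110) and 3 (131): 115.25.
|125.75 − 115.25| = 10.5.

10.50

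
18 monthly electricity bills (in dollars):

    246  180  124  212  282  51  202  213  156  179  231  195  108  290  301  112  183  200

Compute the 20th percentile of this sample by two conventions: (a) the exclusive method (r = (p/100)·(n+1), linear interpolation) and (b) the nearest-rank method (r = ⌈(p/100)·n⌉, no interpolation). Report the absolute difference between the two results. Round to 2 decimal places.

Sorted: 51, 108, 112, 124, 156, 179, 180, 183, 195, 200, 202, 212, 213, 231, 246, 282, 290, 301.
n = 18.
(a) r = 3.8; between ranks 3 (112) and 4 (124): 121.6.
(b) the nearest-rank method: rank 4 → 124.
|121.6 − 124| = 2.4.

2.40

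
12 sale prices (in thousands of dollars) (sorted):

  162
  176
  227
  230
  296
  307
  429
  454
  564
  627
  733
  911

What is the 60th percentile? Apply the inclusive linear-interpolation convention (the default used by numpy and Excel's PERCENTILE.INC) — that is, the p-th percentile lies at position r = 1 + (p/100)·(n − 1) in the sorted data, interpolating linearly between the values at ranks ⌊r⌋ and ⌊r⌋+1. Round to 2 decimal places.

444.00

n = 12.
r = 1 + (60/100)·(12 − 1) = 1 + 6.6 = 7.6.
Rank 7 is 429 and rank 8 is 454.
Interpolate: 429 + 0.6·(454 − 429) = 429 + 0.6·25 = 444.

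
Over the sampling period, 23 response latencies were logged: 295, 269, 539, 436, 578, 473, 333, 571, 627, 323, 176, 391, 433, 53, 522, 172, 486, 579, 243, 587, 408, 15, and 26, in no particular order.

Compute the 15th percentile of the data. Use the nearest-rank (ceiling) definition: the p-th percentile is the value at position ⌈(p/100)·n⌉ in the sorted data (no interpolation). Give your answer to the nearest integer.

172

Sorted: 15, 26, 53, 172, 176, 243, 269, 295, 323, 333, 391, 408, 433, 436, 473, 486, 522, 539, 571, 578, 579, 587, 627.
n = 23.
Position = ⌈15/100 · 23⌉ = ⌈3.45⌉ = 4.
The value at rank 4 is 172.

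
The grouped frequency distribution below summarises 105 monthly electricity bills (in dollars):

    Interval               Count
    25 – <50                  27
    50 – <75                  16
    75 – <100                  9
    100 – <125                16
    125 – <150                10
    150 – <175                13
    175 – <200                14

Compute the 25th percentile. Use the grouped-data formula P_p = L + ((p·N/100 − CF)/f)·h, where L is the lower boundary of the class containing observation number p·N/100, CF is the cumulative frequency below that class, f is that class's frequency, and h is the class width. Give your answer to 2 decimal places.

N = 105; target position k = 25/100 · 105 = 26.25.
Cumulative frequencies: 27, 43, 52, 68, 78, 91, 105.
Observation 26.25 falls in the class 25 – <50.
L = 25, CF = 0, f = 27, h = 25.
P25 = 25 + ((26.25 − 0)/27)·25 = 25 + 24.3056 = 49.3056.

49.31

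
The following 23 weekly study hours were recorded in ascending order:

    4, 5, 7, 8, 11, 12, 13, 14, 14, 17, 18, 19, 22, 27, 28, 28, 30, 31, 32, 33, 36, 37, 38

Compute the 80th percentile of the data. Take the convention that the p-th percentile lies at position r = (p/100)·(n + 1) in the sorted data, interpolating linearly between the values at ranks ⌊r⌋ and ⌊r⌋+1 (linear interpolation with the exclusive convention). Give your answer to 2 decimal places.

n = 23.
r = (80/100)·(23 + 1) = 19.2.
Rank 19 is 32 and rank 20 is 33.
Interpolate: 32 + 0.2·(33 − 32) = 32 + 0.2·1 = 32.2.

32.20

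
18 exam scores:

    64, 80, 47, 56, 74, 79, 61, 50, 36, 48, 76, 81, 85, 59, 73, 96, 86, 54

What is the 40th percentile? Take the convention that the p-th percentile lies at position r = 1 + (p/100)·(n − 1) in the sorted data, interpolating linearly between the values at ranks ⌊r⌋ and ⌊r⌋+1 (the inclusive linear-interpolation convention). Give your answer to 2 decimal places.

60.60

Sorted: 36, 47, 48, 50, 54, 56, 59, 61, 64, 73, 74, 76, 79, 80, 81, 85, 86, 96.
n = 18.
r = 1 + (40/100)·(18 − 1) = 1 + 6.8 = 7.8.
Rank 7 is 59 and rank 8 is 61.
Interpolate: 59 + 0.8·(61 − 59) = 59 + 0.8·2 = 60.6.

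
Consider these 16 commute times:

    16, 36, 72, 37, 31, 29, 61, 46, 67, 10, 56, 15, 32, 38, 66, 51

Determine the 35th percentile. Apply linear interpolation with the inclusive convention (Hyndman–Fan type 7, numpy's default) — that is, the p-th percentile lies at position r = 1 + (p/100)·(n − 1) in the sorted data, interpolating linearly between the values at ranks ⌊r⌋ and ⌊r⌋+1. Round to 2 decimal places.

Sorted: 10, 15, 16, 29, 31, 32, 36, 37, 38, 46, 51, 56, 61, 66, 67, 72.
n = 16.
r = 1 + (35/100)·(16 − 1) = 1 + 5.25 = 6.25.
Rank 6 is 32 and rank 7 is 36.
Interpolate: 32 + 0.25·(36 − 32) = 32 + 0.25·4 = 33.

33.00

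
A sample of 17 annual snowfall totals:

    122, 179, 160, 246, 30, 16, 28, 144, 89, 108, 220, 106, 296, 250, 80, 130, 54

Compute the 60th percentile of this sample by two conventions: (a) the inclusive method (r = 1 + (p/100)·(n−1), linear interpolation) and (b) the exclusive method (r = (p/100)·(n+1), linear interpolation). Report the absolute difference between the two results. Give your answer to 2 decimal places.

2.80

Sorted: 16, 28, 30, 54, 80, 89, 106, 108, 122, 130, 144, 160, 179, 220, 246, 250, 296.
n = 17.
(a) r = 10.6; between ranks 10 (130) and 11 (144): 138.4.
(b) r = 10.8; between ranks 10 (130) and 11 (144): 141.2.
|138.4 − 141.2| = 2.8.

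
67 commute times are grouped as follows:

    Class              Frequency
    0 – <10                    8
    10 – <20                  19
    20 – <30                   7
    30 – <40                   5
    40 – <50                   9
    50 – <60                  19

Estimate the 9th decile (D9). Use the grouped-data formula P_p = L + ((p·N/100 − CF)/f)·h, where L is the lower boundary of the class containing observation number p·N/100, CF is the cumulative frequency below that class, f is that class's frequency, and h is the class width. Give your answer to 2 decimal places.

56.47

N = 67; target position k = 90/100 · 67 = 60.3.
Cumulative frequencies: 8, 27, 34, 39, 48, 67.
Observation 60.3 falls in the class 50 – <60.
L = 50, CF = 48, f = 19, h = 10.
P90 = 50 + ((60.3 − 48)/19)·10 = 50 + 6.47368 = 56.4737.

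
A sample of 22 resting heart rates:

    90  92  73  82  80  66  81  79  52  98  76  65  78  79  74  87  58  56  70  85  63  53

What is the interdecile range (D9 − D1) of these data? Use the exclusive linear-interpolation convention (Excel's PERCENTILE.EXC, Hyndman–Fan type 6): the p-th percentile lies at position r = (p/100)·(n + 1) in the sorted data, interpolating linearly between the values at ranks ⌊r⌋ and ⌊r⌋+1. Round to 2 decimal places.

Sorted: 52, 53, 56, 58, 63, 65, 66, 70, 73, 74, 76, 78, 79, 79, 80, 81, 82, 85, 87, 90, 92, 98.
n = 22.
P10: r = 2.3; ranks 2–3 are 53, 56; interpolating gives 53.9.
P90: r = 20.7; ranks 20–21 are 90, 92; interpolating gives 91.4.
Difference: 91.4 − 53.9 = 37.5.

37.50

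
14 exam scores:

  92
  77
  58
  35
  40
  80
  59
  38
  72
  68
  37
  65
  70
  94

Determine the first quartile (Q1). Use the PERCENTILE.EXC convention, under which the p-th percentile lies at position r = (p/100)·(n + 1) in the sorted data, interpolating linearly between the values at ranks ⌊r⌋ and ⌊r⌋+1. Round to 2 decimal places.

39.50

Sorted: 35, 37, 38, 40, 58, 59, 65, 68, 70, 72, 77, 80, 92, 94.
n = 14.
r = (25/100)·(14 + 1) = 3.75.
Rank 3 is 38 and rank 4 is 40.
Interpolate: 38 + 0.75·(40 − 38) = 38 + 0.75·2 = 39.5.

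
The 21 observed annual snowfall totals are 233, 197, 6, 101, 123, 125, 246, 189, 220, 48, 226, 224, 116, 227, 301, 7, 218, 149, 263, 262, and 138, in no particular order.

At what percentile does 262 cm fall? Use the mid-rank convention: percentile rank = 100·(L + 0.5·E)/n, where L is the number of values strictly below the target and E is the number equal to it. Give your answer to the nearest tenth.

Sorted: 6, 7, 48, 101, 116, 123, 125, 138, 149, 189, 197, 218, 220, 224, 226, 227, 233, 246, 262, 263, 301.
Count below 262: L = 18; count equal: E = 1; n = 21.
Percentile rank = 100·(18 + 0.5·1)/21 = 100·18.5/21 = 88.1.

88.1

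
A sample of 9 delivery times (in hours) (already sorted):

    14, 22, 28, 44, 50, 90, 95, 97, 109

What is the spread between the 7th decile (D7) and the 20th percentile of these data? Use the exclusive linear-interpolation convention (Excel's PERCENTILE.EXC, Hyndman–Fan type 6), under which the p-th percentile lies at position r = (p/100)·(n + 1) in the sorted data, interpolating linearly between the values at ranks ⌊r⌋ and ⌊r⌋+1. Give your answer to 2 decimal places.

n = 9.
P20: r = 2 (integer) → 22.
P70: r = 7 (integer) → 95.
Difference: 95 − 22 = 73.

73.00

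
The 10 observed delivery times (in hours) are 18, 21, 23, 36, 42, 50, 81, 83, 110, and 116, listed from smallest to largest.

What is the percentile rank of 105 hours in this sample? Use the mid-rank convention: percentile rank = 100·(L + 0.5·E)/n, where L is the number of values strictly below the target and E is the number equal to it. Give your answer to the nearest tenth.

80.0

Count below 105: L = 8; count equal: E = 0; n = 10.
Percentile rank = 100·(8 + 0.5·0)/10 = 100·8/10 = 80.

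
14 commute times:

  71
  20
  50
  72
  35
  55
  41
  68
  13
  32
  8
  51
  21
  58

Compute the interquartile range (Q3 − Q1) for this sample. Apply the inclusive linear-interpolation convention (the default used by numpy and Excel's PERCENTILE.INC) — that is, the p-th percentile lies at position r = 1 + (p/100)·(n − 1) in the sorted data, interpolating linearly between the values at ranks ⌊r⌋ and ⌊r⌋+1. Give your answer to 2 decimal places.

33.50

Sorted: 8, 13, 20, 21, 32, 35, 41, 50, 51, 55, 58, 68, 71, 72.
n = 14.
P25: r = 4.25; ranks 4–5 are 21, 32; interpolating gives 23.75.
P75: r = 10.75; ranks 10–11 are 55, 58; interpolating gives 57.25.
Difference: 57.25 − 23.75 = 33.5.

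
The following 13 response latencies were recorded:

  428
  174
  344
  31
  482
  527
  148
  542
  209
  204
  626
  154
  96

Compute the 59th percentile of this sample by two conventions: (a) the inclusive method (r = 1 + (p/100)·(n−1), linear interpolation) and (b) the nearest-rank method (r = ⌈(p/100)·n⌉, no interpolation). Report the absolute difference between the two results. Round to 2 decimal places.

6.72

Sorted: 31, 96, 148, 154, 174, 204, 209, 344, 428, 482, 527, 542, 626.
n = 13.
(a) r = 8.08; between ranks 8 (344) and 9 (428): 350.72.
(b) the nearest-rank method: rank 8 → 344.
|350.72 − 344| = 6.72.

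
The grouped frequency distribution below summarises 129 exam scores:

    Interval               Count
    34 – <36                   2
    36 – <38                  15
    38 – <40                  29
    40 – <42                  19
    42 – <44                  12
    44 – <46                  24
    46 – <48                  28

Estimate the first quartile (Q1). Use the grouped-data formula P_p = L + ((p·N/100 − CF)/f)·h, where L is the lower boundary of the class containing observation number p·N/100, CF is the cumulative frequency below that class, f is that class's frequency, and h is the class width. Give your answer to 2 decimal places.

39.05

N = 129; target position k = 25/100 · 129 = 32.25.
Cumulative frequencies: 2, 17, 46, 65, 77, 101, 129.
Observation 32.25 falls in the class 38 – <40.
L = 38, CF = 17, f = 29, h = 2.
P25 = 38 + ((32.25 − 17)/29)·2 = 38 + 1.05172 = 39.0517.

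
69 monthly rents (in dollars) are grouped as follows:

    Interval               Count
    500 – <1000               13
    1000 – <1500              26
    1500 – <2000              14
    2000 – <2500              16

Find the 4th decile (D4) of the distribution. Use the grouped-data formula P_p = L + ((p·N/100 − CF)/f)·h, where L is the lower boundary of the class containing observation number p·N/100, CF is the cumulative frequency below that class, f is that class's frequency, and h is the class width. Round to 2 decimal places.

N = 69; target position k = 40/100 · 69 = 27.6.
Cumulative frequencies: 13, 39, 53, 69.
Observation 27.6 falls in the class 1000 – <1500.
L = 1000, CF = 13, f = 26, h = 500.
P40 = 1000 + ((27.6 − 13)/26)·500 = 1000 + 280.769 = 1280.77.

1280.77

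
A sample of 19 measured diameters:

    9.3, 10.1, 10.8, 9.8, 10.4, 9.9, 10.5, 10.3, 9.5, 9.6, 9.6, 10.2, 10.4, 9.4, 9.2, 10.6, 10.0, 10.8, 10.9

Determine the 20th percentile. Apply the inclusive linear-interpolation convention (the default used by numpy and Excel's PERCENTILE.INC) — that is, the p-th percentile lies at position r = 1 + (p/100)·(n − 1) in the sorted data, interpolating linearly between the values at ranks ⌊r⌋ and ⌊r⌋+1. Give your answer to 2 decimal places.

9.56

Sorted: 9.2, 9.3, 9.4, 9.5, 9.6, 9.6, 9.8, 9.9, 10.0, 10.1, 10.2, 10.3, 10.4, 10.4, 10.5, 10.6, 10.8, 10.8, 10.9.
n = 19.
r = 1 + (20/100)·(19 − 1) = 1 + 3.6 = 4.6.
Rank 4 is 9.5 and rank 5 is 9.6.
Interpolate: 9.5 + 0.6·(9.6 − 9.5) = 9.5 + 0.6·0.1 = 9.56.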